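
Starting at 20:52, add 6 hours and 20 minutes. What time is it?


Start: 1252 minutes from midnight
Add: 380 minutes
Total: 1632 minutes
Hours: 1632 ÷ 60 = 27 remainder 12
27 ≥ 24 → 27 - 24 = 3 (next day)

03:12 (next day)


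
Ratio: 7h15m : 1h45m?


Duration 1: 435 minutes
Duration 2: 105 minutes
Ratio = 435:105
GCD = 15
Simplified = 29:7
As a decimal: 29/7 ≈ 4.14

29:7 (4.14)


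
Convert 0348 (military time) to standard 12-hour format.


3:48 AM

Hour: 3
3 < 12 → AM


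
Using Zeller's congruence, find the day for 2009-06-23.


Tuesday

Zeller's congruence:
q=23, m=6, k=9, j=20
h = (23 + ⌊13×7/5⌋ + 9 + ⌊9/4⌋ + ⌊20/4⌋ - 2×20) mod 7
= (23 + 18 + 9 + 2 + 5 - 40) mod 7
= 17 mod 7 = 3
h=3 → Tuesday


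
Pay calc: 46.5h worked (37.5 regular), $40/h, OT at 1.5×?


Regular: 37.5h × $40 = $1500.00
Overtime: 46.5 - 37.5 = 9.0h
OT pay: 9.0h × $40 × 1.5 = $540.00
Total = $1500.00 + $540.00 = $2040.00

$2040.00


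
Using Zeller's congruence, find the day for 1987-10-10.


Zeller's congruence:
q=10, m=10, k=87, j=19
h = (10 + ⌊13×11/5⌋ + 87 + ⌊87/4⌋ + ⌊19/4⌋ - 2×19) mod 7
= (10 + 28 + 87 + 21 + 4 - 38) mod 7
= 112 mod 7 = 0
h=0 → Saturday

Saturday


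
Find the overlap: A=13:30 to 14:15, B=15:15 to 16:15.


Meeting A: 810-855 (in minutes from midnight)
Meeting B: 915-975
Overlap start = max(810, 915) = 915
Overlap end = min(855, 975) = 855
Overlap = max(0, 855 - 915) = 0 min

0 minutes


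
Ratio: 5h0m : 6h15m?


Duration 1: 300 minutes
Duration 2: 375 minutes
Ratio = 300:375
GCD = 75
Simplified = 4:5
As a decimal: 4/5 = 0.80

4:5 (0.80)


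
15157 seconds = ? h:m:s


Hours: 15157 ÷ 3600 = 4 remainder 757
Minutes: 757 ÷ 60 = 12 remainder 37
Seconds: 37

4h 12m 37s


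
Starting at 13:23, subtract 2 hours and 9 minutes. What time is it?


11:14

Start: 803 minutes from midnight
Subtract: 129 minutes
Remaining: 803 - 129 = 674
Hours: 11, Minutes: 14


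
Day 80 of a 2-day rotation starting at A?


Shift B

Shifts: A, B
Start: A (index 0)
Day 80: (0 + 80 - 1) mod 2
= 79 mod 2
= 1
Index 1 → shift B


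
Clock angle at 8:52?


Hour hand = 8×30 + 52×0.5 = 266.0°
Minute hand = 52×6 = 312°
Difference = |266.0 - 312| = 46.0°

46.0°


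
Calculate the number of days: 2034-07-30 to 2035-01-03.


157 days

From July 30, 2034 to January 3, 2035
Rest of July 2034: 31 - 30 = 1
Full months: August 31, September 30, October 31, November 30, December 31
Days into January 2035: 3
Total = 1 + 31 + 30 + 31 + 30 + 31 + 3 = 157 days


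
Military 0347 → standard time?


Hour: 3
3 < 12 → AM

3:47 AM


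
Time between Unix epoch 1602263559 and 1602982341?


718782 seconds (199.7 hours / 8.32 days)

Difference = 1602982341 - 1602263559 = 718782 seconds
In hours: 718782 / 3600 ≈ 199.7
In days: 718782 / 86400 ≈ 8.32


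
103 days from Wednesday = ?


Monday

Start: Wednesday (index 2)
(2 + 103) mod 7
= 105 mod 7
= 0
Index 0 → Monday


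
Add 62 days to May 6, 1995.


July 7, 1995

Start: May 6, 1995
Add 62 days
May 6 → June 1: 31 - 6 + 1 = 26 days (62 - 26 = 36 left)
June 1 → July 1: 30 - 1 + 1 = 30 days (36 - 30 = 6 left)
July 1 + 6 = July 7, 1995


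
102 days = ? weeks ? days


Weeks: 102 ÷ 7 = 14 remainder 4

14 weeks 4 days


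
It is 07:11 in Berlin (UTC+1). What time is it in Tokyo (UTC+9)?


15:11

Time difference = UTC+9 - UTC+1 = +8 hours
New hour = (7 + 8) mod 24
= 15 mod 24 = 15
Minutes unchanged → 15:11


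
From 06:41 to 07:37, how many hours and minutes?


End time in minutes: 7×60 + 37 = 457
Start time in minutes: 6×60 + 41 = 401
Difference = 457 - 401 = 56 minutes
= 0 hours 56 minutes

0h 56m


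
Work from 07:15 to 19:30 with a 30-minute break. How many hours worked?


Total time = (19×60+30) - (7×60+15)
= 1170 - 435 = 735 min
Minus break: 735 - 30 = 705 min
= 11h 45m

11h 45m (705 minutes)


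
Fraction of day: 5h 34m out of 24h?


Total minutes: 5×60 + 34 = 334
Day = 24×60 = 1440 minutes
Fraction = 334/1440 ≈ 0.2319
As a percentage: 334/1440 × 100 ≈ 23.19%

0.2319 (23.19%)


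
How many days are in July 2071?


31 days

Month: July (month 7)
July has 31 days


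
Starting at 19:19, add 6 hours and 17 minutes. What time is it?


Start: 1159 minutes from midnight
Add: 377 minutes
Total: 1536 minutes
Hours: 1536 ÷ 60 = 25 remainder 36
25 ≥ 24 → 25 - 24 = 1 (next day)

01:36 (next day)


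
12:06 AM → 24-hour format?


Input: 12:06 AM
12 AM → 00 (midnight)

00:06


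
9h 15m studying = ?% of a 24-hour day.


Time: 555 minutes
Day: 1440 minutes
Percentage = (555/1440) × 100 ≈ 38.5%

38.5%


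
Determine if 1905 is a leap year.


No

Rules: divisible by 4 AND (not by 100 OR by 400)
1905 ÷ 4 = 476 remainder 1 → not divisible by 4
Not divisible by 4 → not a leap year


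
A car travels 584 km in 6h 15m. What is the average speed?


93.4 km/h

Distance: 584 km
Time: 6h 15m = 375 min = 375/60 = 25/4 hours
Speed = 584 ÷ (25/4) = 584 × 4 / 25 = 2336/25 ≈ 93.4 km/h


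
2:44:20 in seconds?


9860 seconds

Hours: 2 × 3600 = 7200
Minutes: 44 × 60 = 2640
Seconds: 20
Total = 7200 + 2640 + 20 = 9860


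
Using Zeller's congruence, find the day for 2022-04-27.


Wednesday

Zeller's congruence:
q=27, m=4, k=22, j=20
h = (27 + ⌊13×5/5⌋ + 22 + ⌊22/4⌋ + ⌊20/4⌋ - 2×20) mod 7
= (27 + 13 + 22 + 5 + 5 - 40) mod 7
= 32 mod 7 = 4
h=4 → Wednesday


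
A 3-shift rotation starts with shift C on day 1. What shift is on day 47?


Shifts: A, B, C
Start: C (index 2)
Day 47: (2 + 47 - 1) mod 3
= 48 mod 3
= 0
Index 0 → shift A

Shift A


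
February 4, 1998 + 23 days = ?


Start: February 4, 1998
Add 23 days
February 4 + 23 = February 27, 1998

February 27, 1998


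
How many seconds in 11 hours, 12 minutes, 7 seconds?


Hours: 11 × 3600 = 39600
Minutes: 12 × 60 = 720
Seconds: 7
Total = 39600 + 720 + 7 = 40327

40327 seconds


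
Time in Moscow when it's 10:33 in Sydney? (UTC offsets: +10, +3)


03:33

Time difference = UTC+3 - UTC+10 = -7 hours
New hour = (10 -7) mod 24
= 3 mod 24 = 3
Minutes unchanged → 03:33


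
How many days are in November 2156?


30 days

Month: November (month 11)
November has 30 days


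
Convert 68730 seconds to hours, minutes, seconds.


19h 5m 30s

Hours: 68730 ÷ 3600 = 19 remainder 330
Minutes: 330 ÷ 60 = 5 remainder 30
Seconds: 30


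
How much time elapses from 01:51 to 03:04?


End time in minutes: 3×60 + 4 = 184
Start time in minutes: 1×60 + 51 = 111
Difference = 184 - 111 = 73 minutes
= 1 hours 13 minutes

1h 13m


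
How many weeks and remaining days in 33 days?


4 weeks 5 days

Weeks: 33 ÷ 7 = 4 remainder 5


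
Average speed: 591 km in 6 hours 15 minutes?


Distance: 591 km
Time: 6h 15m = 375 min = 375/60 = 25/4 hours
Speed = 591 ÷ (25/4) = 591 × 4 / 25 = 2364/25 ≈ 94.6 km/h

94.6 km/h


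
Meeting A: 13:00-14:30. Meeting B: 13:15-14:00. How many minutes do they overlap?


45 minutes

Meeting A: 780-870 (in minutes from midnight)
Meeting B: 795-840
Overlap start = max(780, 795) = 795
Overlap end = min(870, 840) = 840
Overlap = max(0, 840 - 795) = 45 min


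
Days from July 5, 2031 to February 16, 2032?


226 days

From July 5, 2031 to February 16, 2032
Rest of July 2031: 31 - 5 = 26
Full months: August 31, September 30, October 31, November 30, December 31, January 31
Days into February 2032: 16
Total = 26 + 31 + 30 + 31 + 30 + 31 + 31 + 16 = 226 days


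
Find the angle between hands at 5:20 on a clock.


40.0°

Hour hand = 5×30 + 20×0.5 = 160.0°
Minute hand = 20×6 = 120°
Difference = |160.0 - 120| = 40.0°


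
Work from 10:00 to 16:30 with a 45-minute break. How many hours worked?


Total time = (16×60+30) - (10×60+0)
= 990 - 600 = 390 min
Minus break: 390 - 45 = 345 min
= 5h 45m

5h 45m (345 minutes)


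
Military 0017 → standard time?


Hour: 0
0 → 12 AM (midnight)

12:17 AM


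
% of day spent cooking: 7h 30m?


Time: 450 minutes
Day: 1440 minutes
Percentage = (450/1440) × 100 ≈ 31.3%

31.3%


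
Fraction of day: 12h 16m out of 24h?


0.5111 (51.11%)

Total minutes: 12×60 + 16 = 736
Day = 24×60 = 1440 minutes
Fraction = 736/1440 ≈ 0.5111
As a percentage: 736/1440 × 100 ≈ 51.11%


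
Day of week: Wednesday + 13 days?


Tuesday

Start: Wednesday (index 2)
(2 + 13) mod 7
= 15 mod 7
= 1
Index 1 → Tuesday


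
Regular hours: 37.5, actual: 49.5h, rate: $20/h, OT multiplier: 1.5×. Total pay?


Regular: 37.5h × $20 = $750.00
Overtime: 49.5 - 37.5 = 12.0h
OT pay: 12.0h × $20 × 1.5 = $360.00
Total = $750.00 + $360.00 = $1110.00

$1110.00


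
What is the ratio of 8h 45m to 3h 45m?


7:3 (2.33)

Duration 1: 525 minutes
Duration 2: 225 minutes
Ratio = 525:225
GCD = 75
Simplified = 7:3
As a decimal: 7/3 ≈ 2.33


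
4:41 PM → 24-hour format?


Input: 4:41 PM
PM: 4 + 12 = 16

16:41


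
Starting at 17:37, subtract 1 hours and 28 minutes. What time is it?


Start: 1057 minutes from midnight
Subtract: 88 minutes
Remaining: 1057 - 88 = 969
Hours: 16, Minutes: 9

16:09


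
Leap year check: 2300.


No

Rules: divisible by 4 AND (not by 100 OR by 400)
2300 ÷ 4 = 575 exactly → divisible by 4
2300 ÷ 100 = 23 exactly → divisible by 100
2300 ÷ 400 = 5 remainder 300 → not divisible by 400
Divisible by 100 but not by 400 → not a leap year


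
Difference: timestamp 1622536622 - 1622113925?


422697 seconds (117.4 hours / 4.89 days)

Difference = 1622536622 - 1622113925 = 422697 seconds
In hours: 422697 / 3600 ≈ 117.4
In days: 422697 / 86400 ≈ 4.89


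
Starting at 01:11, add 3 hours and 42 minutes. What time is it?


04:53

Start: 71 minutes from midnight
Add: 222 minutes
Total: 293 minutes
Hours: 293 ÷ 60 = 4 remainder 53


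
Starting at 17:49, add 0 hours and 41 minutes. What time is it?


Start: 1069 minutes from midnight
Add: 41 minutes
Total: 1110 minutes
Hours: 1110 ÷ 60 = 18 remainder 30

18:30


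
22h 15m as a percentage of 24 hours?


Total minutes: 22×60 + 15 = 1335
Day = 24×60 = 1440 minutes
Fraction = 1335/1440 ≈ 0.9271
As a percentage: 1335/1440 × 100 ≈ 92.71%

0.9271 (92.71%)


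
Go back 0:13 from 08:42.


08:29

Start: 522 minutes from midnight
Subtract: 13 minutes
Remaining: 522 - 13 = 509
Hours: 8, Minutes: 29


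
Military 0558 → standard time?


5:58 AM

Hour: 5
5 < 12 → AM


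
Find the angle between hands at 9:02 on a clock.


Hour hand = 9×30 + 2×0.5 = 271.0°
Minute hand = 2×6 = 12°
Difference = |271.0 - 12| = 259.0°
Since > 180°: 360 - 259.0 = 101.0°

101.0°


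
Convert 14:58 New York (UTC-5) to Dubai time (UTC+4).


Time difference = UTC+4 - UTC-5 = +9 hours
New hour = (14 + 9) mod 24
= 23 mod 24 = 23
Minutes unchanged → 23:58

23:58


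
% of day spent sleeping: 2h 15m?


Time: 135 minutes
Day: 1440 minutes
Percentage = (135/1440) × 100 ≈ 9.4%

9.4%


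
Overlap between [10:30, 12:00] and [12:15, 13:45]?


Meeting A: 630-720 (in minutes from midnight)
Meeting B: 735-825
Overlap start = max(630, 735) = 735
Overlap end = min(720, 825) = 720
Overlap = max(0, 720 - 735) = 0 min

0 minutes


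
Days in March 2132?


31 days

Month: March (month 3)
March has 31 days


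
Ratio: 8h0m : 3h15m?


Duration 1: 480 minutes
Duration 2: 195 minutes
Ratio = 480:195
GCD = 15
Simplified = 32:13
As a decimal: 32/13 ≈ 2.46

32:13 (2.46)


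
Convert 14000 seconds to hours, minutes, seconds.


Hours: 14000 ÷ 3600 = 3 remainder 3200
Minutes: 3200 ÷ 60 = 53 remainder 20
Seconds: 20

3h 53m 20s


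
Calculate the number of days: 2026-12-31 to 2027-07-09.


190 days

From December 31, 2026 to July 9, 2027
Rest of December 2026: 31 - 31 = 0
Full months: January 31, February 2027 28, March 31, April 30, May 31, June 30
Days into July 2027: 9
Total = 0 + 31 + 28 + 31 + 30 + 31 + 30 + 9 = 190 days


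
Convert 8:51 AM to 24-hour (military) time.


08:51

Input: 8:51 AM
AM hour stays: 8


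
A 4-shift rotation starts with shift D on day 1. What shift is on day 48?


Shifts: A, B, C, D
Start: D (index 3)
Day 48: (3 + 48 - 1) mod 4
= 50 mod 4
= 2
Index 2 → shift C

Shift C


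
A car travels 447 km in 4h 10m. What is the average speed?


Distance: 447 km
Time: 4h 10m = 250 min = 250/60 = 25/6 hours
Speed = 447 ÷ (25/6) = 447 × 6 / 25 = 2682/25 ≈ 107.3 km/h

107.3 km/h


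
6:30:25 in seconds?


Hours: 6 × 3600 = 21600
Minutes: 30 × 60 = 1800
Seconds: 25
Total = 21600 + 1800 + 25 = 23425

23425 seconds


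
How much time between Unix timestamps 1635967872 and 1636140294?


172422 seconds (47.9 hours / 2.00 days)

Difference = 1636140294 - 1635967872 = 172422 seconds
In hours: 172422 / 3600 ≈ 47.9
In days: 172422 / 86400 ≈ 2.00


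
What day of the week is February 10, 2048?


Zeller's congruence:
q=10, m=14, k=47, j=20
h = (10 + ⌊13×15/5⌋ + 47 + ⌊47/4⌋ + ⌊20/4⌋ - 2×20) mod 7
= (10 + 39 + 47 + 11 + 5 - 40) mod 7
= 72 mod 7 = 2
h=2 → Monday

Monday


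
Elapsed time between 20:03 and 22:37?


End time in minutes: 22×60 + 37 = 1357
Start time in minutes: 20×60 + 3 = 1203
Difference = 1357 - 1203 = 154 minutes
= 2 hours 34 minutes

2h 34m


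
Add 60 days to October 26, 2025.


Start: October 26, 2025
Add 60 days
October 26 → November 1: 31 - 26 + 1 = 6 days (60 - 6 = 54 left)
November 1 → December 1: 30 - 1 + 1 = 30 days (54 - 30 = 24 left)
December 1 + 24 = December 25, 2025

December 25, 2025


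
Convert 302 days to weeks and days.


Weeks: 302 ÷ 7 = 43 remainder 1

43 weeks 1 days


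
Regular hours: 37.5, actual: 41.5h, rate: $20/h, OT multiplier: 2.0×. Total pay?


$910.00

Regular: 37.5h × $20 = $750.00
Overtime: 41.5 - 37.5 = 4.0h
OT pay: 4.0h × $20 × 2.0 = $160.00
Total = $750.00 + $160.00 = $910.00


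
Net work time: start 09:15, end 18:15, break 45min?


Total time = (18×60+15) - (9×60+15)
= 1095 - 555 = 540 min
Minus break: 540 - 45 = 495 min
= 8h 15m

8h 15m (495 minutes)


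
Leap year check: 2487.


Rules: divisible by 4 AND (not by 100 OR by 400)
2487 ÷ 4 = 621 remainder 3 → not divisible by 4
Not divisible by 4 → not a leap year

No


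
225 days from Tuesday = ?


Wednesday

Start: Tuesday (index 1)
(1 + 225) mod 7
= 226 mod 7
= 2
Index 2 → Wednesday


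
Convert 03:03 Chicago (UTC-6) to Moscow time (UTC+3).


Time difference = UTC+3 - UTC-6 = +9 hours
New hour = (3 + 9) mod 24
= 12 mod 24 = 12
Minutes unchanged → 12:03

12:03


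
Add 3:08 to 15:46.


Start: 946 minutes from midnight
Add: 188 minutes
Total: 1134 minutes
Hours: 1134 ÷ 60 = 18 remainder 54

18:54


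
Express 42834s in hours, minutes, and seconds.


11h 53m 54s

Hours: 42834 ÷ 3600 = 11 remainder 3234
Minutes: 3234 ÷ 60 = 53 remainder 54
Seconds: 54


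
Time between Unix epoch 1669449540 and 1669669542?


Difference = 1669669542 - 1669449540 = 220002 seconds
In hours: 220002 / 3600 ≈ 61.1
In days: 220002 / 86400 ≈ 2.55

220002 seconds (61.1 hours / 2.55 days)


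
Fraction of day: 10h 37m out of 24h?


Total minutes: 10×60 + 37 = 637
Day = 24×60 = 1440 minutes
Fraction = 637/1440 ≈ 0.4424
As a percentage: 637/1440 × 100 ≈ 44.24%

0.4424 (44.24%)


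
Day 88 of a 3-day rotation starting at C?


Shift C

Shifts: A, B, C
Start: C (index 2)
Day 88: (2 + 88 - 1) mod 3
= 89 mod 3
= 2
Index 2 → shift C


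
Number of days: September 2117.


30 days

Month: September (month 9)
September has 30 days


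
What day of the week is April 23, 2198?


Monday

Zeller's congruence:
q=23, m=4, k=98, j=21
h = (23 + ⌊13×5/5⌋ + 98 + ⌊98/4⌋ + ⌊21/4⌋ - 2×21) mod 7
= (23 + 13 + 98 + 24 + 5 - 42) mod 7
= 121 mod 7 = 2
h=2 → Monday


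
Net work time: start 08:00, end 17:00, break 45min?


8h 15m (495 minutes)

Total time = (17×60+0) - (8×60+0)
= 1020 - 480 = 540 min
Minus break: 540 - 45 = 495 min
= 8h 15m


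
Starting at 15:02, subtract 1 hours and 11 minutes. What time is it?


Start: 902 minutes from midnight
Subtract: 71 minutes
Remaining: 902 - 71 = 831
Hours: 13, Minutes: 51

13:51


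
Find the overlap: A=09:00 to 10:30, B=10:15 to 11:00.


15 minutes

Meeting A: 540-630 (in minutes from midnight)
Meeting B: 615-660
Overlap start = max(540, 615) = 615
Overlap end = min(630, 660) = 630
Overlap = max(0, 630 - 615) = 15 min


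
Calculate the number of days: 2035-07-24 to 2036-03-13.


233 days

From July 24, 2035 to March 13, 2036
Rest of July 2035: 31 - 24 = 7
Full months: August 31, September 30, October 31, November 30, December 31, January 31, February 2036 29
Days into March 2036: 13
Total = 7 + 31 + 30 + 31 + 30 + 31 + 31 + 29 + 13 = 233 days


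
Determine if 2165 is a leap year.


No

Rules: divisible by 4 AND (not by 100 OR by 400)
2165 ÷ 4 = 541 remainder 1 → not divisible by 4
Not divisible by 4 → not a leap year


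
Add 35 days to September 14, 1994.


Start: September 14, 1994
Add 35 days
September 14 → October 1: 30 - 14 + 1 = 17 days (35 - 17 = 18 left)
October 1 + 18 = October 19, 1994

October 19, 1994


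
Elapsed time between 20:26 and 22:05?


1h 39m

End time in minutes: 22×60 + 5 = 1325
Start time in minutes: 20×60 + 26 = 1226
Difference = 1325 - 1226 = 99 minutes
= 1 hours 39 minutes


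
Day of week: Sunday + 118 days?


Start: Sunday (index 6)
(6 + 118) mod 7
= 124 mod 7
= 5
Index 5 → Saturday

Saturday


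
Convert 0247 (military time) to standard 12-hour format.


2:47 AM

Hour: 2
2 < 12 → AM


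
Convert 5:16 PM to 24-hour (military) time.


Input: 5:16 PM
PM: 5 + 12 = 17

17:16


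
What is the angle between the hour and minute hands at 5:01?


144.5°

Hour hand = 5×30 + 1×0.5 = 150.5°
Minute hand = 1×6 = 6°
Difference = |150.5 - 6| = 144.5°


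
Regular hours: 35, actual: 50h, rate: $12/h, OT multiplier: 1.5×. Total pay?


$690.00

Regular: 35h × $12 = $420.00
Overtime: 50 - 35 = 15h
OT pay: 15h × $12 × 1.5 = $270.00
Total = $420.00 + $270.00 = $690.00


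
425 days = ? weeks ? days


Weeks: 425 ÷ 7 = 60 remainder 5

60 weeks 5 days


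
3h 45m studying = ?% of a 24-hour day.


Time: 225 minutes
Day: 1440 minutes
Percentage = (225/1440) × 100 ≈ 15.6%

15.6%


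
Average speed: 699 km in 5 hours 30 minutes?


127.1 km/h

Distance: 699 km
Time: 5h 30m = 330 min = 330/60 = 11/2 hours
Speed = 699 ÷ (11/2) = 699 × 2 / 11 = 1398/11 ≈ 127.1 km/h


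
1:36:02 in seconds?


5762 seconds

Hours: 1 × 3600 = 3600
Minutes: 36 × 60 = 2160
Seconds: 2
Total = 3600 + 2160 + 2 = 5762


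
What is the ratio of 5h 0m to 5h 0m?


Duration 1: 300 minutes
Duration 2: 300 minutes
Ratio = 300:300
GCD = 300
Simplified = 1:1
As a decimal: 1/1 = 1.00

1:1 (1.00)


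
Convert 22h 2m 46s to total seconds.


79366 seconds

Hours: 22 × 3600 = 79200
Minutes: 2 × 60 = 120
Seconds: 46
Total = 79200 + 120 + 46 = 79366


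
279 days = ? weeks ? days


39 weeks 6 days

Weeks: 279 ÷ 7 = 39 remainder 6


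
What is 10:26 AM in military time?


Input: 10:26 AM
AM hour stays: 10

10:26


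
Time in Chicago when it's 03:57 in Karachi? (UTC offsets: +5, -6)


16:57 (previous day)

Time difference = UTC-6 - UTC+5 = -11 hours
New hour = (3 -11) mod 24
= -8 mod 24 = 16
Minutes unchanged → 16:57; -8 < 0 → previous day


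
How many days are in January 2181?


Month: January (month 1)
January has 31 days

31 days


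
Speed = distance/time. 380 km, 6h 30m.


58.5 km/h

Distance: 380 km
Time: 6h 30m = 390 min = 390/60 = 13/2 hours
Speed = 380 ÷ (13/2) = 380 × 2 / 13 = 760/13 ≈ 58.5 km/h


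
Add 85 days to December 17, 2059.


Start: December 17, 2059
Add 85 days
December 17 → January 1: 31 - 17 + 1 = 15 days (85 - 15 = 70 left)
January 1 → February 1: 31 - 1 + 1 = 31 days (70 - 31 = 39 left)
February 1 → March 1: 29 - 1 + 1 = 29 days (39 - 29 = 10 left)
March 1 + 10 = March 11, 2060

March 11, 2060


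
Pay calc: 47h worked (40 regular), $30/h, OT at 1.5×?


Regular: 40h × $30 = $1200.00
Overtime: 47 - 40 = 7h
OT pay: 7h × $30 × 1.5 = $315.00
Total = $1200.00 + $315.00 = $1515.00

$1515.00


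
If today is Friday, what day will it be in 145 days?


Start: Friday (index 4)
(4 + 145) mod 7
= 149 mod 7
= 2
Index 2 → Wednesday

Wednesday


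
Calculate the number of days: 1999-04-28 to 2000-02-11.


289 days

From April 28, 1999 to February 11, 2000
Rest of April 1999: 30 - 28 = 2
Full months: May 31, June 30, July 31, August 31, September 30, October 31, November 30, December 31, January 31
Days into February 2000: 11
Total = 2 + 31 + 30 + 31 + 31 + 30 + 31 + 30 + 31 + 31 + 11 = 289 days


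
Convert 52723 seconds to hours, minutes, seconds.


14h 38m 43s

Hours: 52723 ÷ 3600 = 14 remainder 2323
Minutes: 2323 ÷ 60 = 38 remainder 43
Seconds: 43


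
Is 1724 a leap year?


Yes

Rules: divisible by 4 AND (not by 100 OR by 400)
1724 ÷ 4 = 431 exactly → divisible by 4
1724 ÷ 100 = 17 remainder 24 → not divisible by 100
Divisible by 4 but not by 100 → leap year


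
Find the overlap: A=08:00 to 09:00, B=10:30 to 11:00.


0 minutes

Meeting A: 480-540 (in minutes from midnight)
Meeting B: 630-660
Overlap start = max(480, 630) = 630
Overlap end = min(540, 660) = 540
Overlap = max(0, 540 - 630) = 0 min


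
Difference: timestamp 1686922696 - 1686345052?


577644 seconds (160.5 hours / 6.69 days)

Difference = 1686922696 - 1686345052 = 577644 seconds
In hours: 577644 / 3600 ≈ 160.5
In days: 577644 / 86400 ≈ 6.69


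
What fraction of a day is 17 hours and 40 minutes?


0.7361 (73.61%)

Total minutes: 17×60 + 40 = 1060
Day = 24×60 = 1440 minutes
Fraction = 1060/1440 ≈ 0.7361
As a percentage: 1060/1440 × 100 ≈ 73.61%


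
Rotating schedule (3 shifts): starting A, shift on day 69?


Shifts: A, B, C
Start: A (index 0)
Day 69: (0 + 69 - 1) mod 3
= 68 mod 3
= 2
Index 2 → shift C

Shift C


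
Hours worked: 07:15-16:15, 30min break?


8h 30m (510 minutes)

Total time = (16×60+15) - (7×60+15)
= 975 - 435 = 540 min
Minus break: 540 - 30 = 510 min
= 8h 30m


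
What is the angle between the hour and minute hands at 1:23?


96.5°

Hour hand = 1×30 + 23×0.5 = 41.5°
Minute hand = 23×6 = 138°
Difference = |41.5 - 138| = 96.5°


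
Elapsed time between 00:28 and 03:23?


2h 55m

End time in minutes: 3×60 + 23 = 203
Start time in minutes: 0×60 + 28 = 28
Difference = 203 - 28 = 175 minutes
= 2 hours 55 minutes


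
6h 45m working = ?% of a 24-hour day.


28.1%

Time: 405 minutes
Day: 1440 minutes
Percentage = (405/1440) × 100 ≈ 28.1%


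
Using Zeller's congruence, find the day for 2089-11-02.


Zeller's congruence:
q=2, m=11, k=89, j=20
h = (2 + ⌊13×12/5⌋ + 89 + ⌊89/4⌋ + ⌊20/4⌋ - 2×20) mod 7
= (2 + 31 + 89 + 22 + 5 - 40) mod 7
= 109 mod 7 = 4
h=4 → Wednesday

Wednesday


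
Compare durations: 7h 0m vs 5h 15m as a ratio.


4:3 (1.33)

Duration 1: 420 minutes
Duration 2: 315 minutes
Ratio = 420:315
GCD = 105
Simplified = 4:3
As a decimal: 4/3 ≈ 1.33


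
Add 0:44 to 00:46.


01:30

Start: 46 minutes from midnight
Add: 44 minutes
Total: 90 minutes
Hours: 90 ÷ 60 = 1 remainder 30


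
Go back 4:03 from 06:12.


02:09

Start: 372 minutes from midnight
Subtract: 243 minutes
Remaining: 372 - 243 = 129
Hours: 2, Minutes: 9


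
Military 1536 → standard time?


Hour: 15
15 - 12 = 3 → PM

3:36 PM


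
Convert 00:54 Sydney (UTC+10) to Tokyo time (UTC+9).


23:54 (previous day)

Time difference = UTC+9 - UTC+10 = -1 hours
New hour = (0 -1) mod 24
= -1 mod 24 = 23
Minutes unchanged → 23:54; -1 < 0 → previous day


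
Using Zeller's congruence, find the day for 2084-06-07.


Wednesday

Zeller's congruence:
q=7, m=6, k=84, j=20
h = (7 + ⌊13×7/5⌋ + 84 + ⌊84/4⌋ + ⌊20/4⌋ - 2×20) mod 7
= (7 + 18 + 84 + 21 + 5 - 40) mod 7
= 95 mod 7 = 4
h=4 → Wednesday


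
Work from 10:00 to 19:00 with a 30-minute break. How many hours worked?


8h 30m (510 minutes)

Total time = (19×60+0) - (10×60+0)
= 1140 - 600 = 540 min
Minus break: 540 - 30 = 510 min
= 8h 30m


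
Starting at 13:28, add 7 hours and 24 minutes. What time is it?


Start: 808 minutes from midnight
Add: 444 minutes
Total: 1252 minutes
Hours: 1252 ÷ 60 = 20 remainder 52

20:52


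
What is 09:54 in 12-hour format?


9:54 AM

Hour: 9
9 < 12 → AM


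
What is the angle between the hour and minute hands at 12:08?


Hour hand (12 ≡ 0 on the dial): 0×30 + 8×0.5 = 4.0°
Minute hand = 8×6 = 48°
Difference = |4.0 - 48| = 44.0°

44.0°


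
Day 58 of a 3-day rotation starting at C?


Shifts: A, B, C
Start: C (index 2)
Day 58: (2 + 58 - 1) mod 3
= 59 mod 3
= 2
Index 2 → shift C

Shift C


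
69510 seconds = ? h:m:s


19h 18m 30s

Hours: 69510 ÷ 3600 = 19 remainder 1110
Minutes: 1110 ÷ 60 = 18 remainder 30
Seconds: 30


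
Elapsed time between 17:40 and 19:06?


1h 26m

End time in minutes: 19×60 + 6 = 1146
Start time in minutes: 17×60 + 40 = 1060
Difference = 1146 - 1060 = 86 minutes
= 1 hours 26 minutes


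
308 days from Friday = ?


Start: Friday (index 4)
(4 + 308) mod 7
= 312 mod 7
= 4
Index 4 → Friday

Friday


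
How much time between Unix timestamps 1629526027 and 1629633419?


Difference = 1629633419 - 1629526027 = 107392 seconds
In hours: 107392 / 3600 ≈ 29.8
In days: 107392 / 86400 ≈ 1.24

107392 seconds (29.8 hours / 1.24 days)


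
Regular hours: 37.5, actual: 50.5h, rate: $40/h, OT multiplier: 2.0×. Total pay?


Regular: 37.5h × $40 = $1500.00
Overtime: 50.5 - 37.5 = 13.0h
OT pay: 13.0h × $40 × 2.0 = $1040.00
Total = $1500.00 + $1040.00 = $2540.00

$2540.00


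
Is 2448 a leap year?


Rules: divisible by 4 AND (not by 100 OR by 400)
2448 ÷ 4 = 612 exactly → divisible by 4
2448 ÷ 100 = 24 remainder 48 → not divisible by 100
Divisible by 4 but not by 100 → leap year

Yes


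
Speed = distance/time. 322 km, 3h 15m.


Distance: 322 km
Time: 3h 15m = 195 min = 195/60 = 13/4 hours
Speed = 322 ÷ (13/4) = 322 × 4 / 13 = 1288/13 ≈ 99.1 km/h

99.1 km/h


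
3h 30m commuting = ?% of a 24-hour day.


Time: 210 minutes
Day: 1440 minutes
Percentage = (210/1440) × 100 ≈ 14.6%

14.6%


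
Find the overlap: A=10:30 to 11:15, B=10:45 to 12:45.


30 minutes

Meeting A: 630-675 (in minutes from midnight)
Meeting B: 645-765
Overlap start = max(630, 645) = 645
Overlap end = min(675, 765) = 675
Overlap = max(0, 675 - 645) = 30 min


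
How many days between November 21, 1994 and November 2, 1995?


From November 21, 1994 to November 2, 1995
Rest of November 1994: 30 - 21 = 9
Full months: December 31, January 31, February 1995 28, March 31, April 30, May 31, June 30, July 31, August 31, September 30, October 31
Days into November 1995: 2
Total = 9 + 31 + 31 + 28 + 31 + 30 + 31 + 30 + 31 + 31 + 30 + 31 + 2 = 346 days

346 days


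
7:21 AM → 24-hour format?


07:21

Input: 7:21 AM
AM hour stays: 7


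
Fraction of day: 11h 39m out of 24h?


0.4854 (48.54%)

Total minutes: 11×60 + 39 = 699
Day = 24×60 = 1440 minutes
Fraction = 699/1440 ≈ 0.4854
As a percentage: 699/1440 × 100 ≈ 48.54%


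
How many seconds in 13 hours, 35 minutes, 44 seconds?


48944 seconds

Hours: 13 × 3600 = 46800
Minutes: 35 × 60 = 2100
Seconds: 44
Total = 46800 + 2100 + 44 = 48944


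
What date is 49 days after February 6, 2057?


Start: February 6, 2057
Add 49 days
February 6 → March 1: 28 - 6 + 1 = 23 days (49 - 23 = 26 left)
March 1 + 26 = March 27, 2057

March 27, 2057


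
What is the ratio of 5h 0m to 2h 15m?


Duration 1: 300 minutes
Duration 2: 135 minutes
Ratio = 300:135
GCD = 15
Simplified = 20:9
As a decimal: 20/9 ≈ 2.22

20:9 (2.22)


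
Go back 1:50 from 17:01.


Start: 1021 minutes from midnight
Subtract: 110 minutes
Remaining: 1021 - 110 = 911
Hours: 15, Minutes: 11

15:11


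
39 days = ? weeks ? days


5 weeks 4 days

Weeks: 39 ÷ 7 = 5 remainder 4


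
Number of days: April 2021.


30 days

Month: April (month 4)
April has 30 days


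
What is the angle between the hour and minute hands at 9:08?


Hour hand = 9×30 + 8×0.5 = 274.0°
Minute hand = 8×6 = 48°
Difference = |274.0 - 48| = 226.0°
Since > 180°: 360 - 226.0 = 134.0°

134.0°


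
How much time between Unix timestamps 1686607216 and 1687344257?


Difference = 1687344257 - 1686607216 = 737041 seconds
In hours: 737041 / 3600 ≈ 204.7
In days: 737041 / 86400 ≈ 8.53

737041 seconds (204.7 hours / 8.53 days)


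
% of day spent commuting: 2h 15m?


9.4%

Time: 135 minutes
Day: 1440 minutes
Percentage = (135/1440) × 100 ≈ 9.4%


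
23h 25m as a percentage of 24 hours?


Total minutes: 23×60 + 25 = 1405
Day = 24×60 = 1440 minutes
Fraction = 1405/1440 ≈ 0.9757
As a percentage: 1405/1440 × 100 ≈ 97.57%

0.9757 (97.57%)


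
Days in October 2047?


Month: October (month 10)
October has 31 days

31 days


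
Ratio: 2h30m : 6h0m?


Duration 1: 150 minutes
Duration 2: 360 minutes
Ratio = 150:360
GCD = 30
Simplified = 5:12
As a decimal: 5/12 ≈ 0.42

5:12 (0.42)


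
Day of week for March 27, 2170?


Tuesday

Zeller's congruence:
q=27, m=3, k=70, j=21
h = (27 + ⌊13×4/5⌋ + 70 + ⌊70/4⌋ + ⌊21/4⌋ - 2×21) mod 7
= (27 + 10 + 70 + 17 + 5 - 42) mod 7
= 87 mod 7 = 3
h=3 → Tuesday


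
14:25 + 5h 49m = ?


Start: 865 minutes from midnight
Add: 349 minutes
Total: 1214 minutes
Hours: 1214 ÷ 60 = 20 remainder 14

20:14


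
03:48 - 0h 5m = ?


Start: 228 minutes from midnight
Subtract: 5 minutes
Remaining: 228 - 5 = 223
Hours: 3, Minutes: 43

03:43


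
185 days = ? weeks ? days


Weeks: 185 ÷ 7 = 26 remainder 3

26 weeks 3 days


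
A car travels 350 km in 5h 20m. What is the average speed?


65.6 km/h

Distance: 350 km
Time: 5h 20m = 320 min = 320/60 = 16/3 hours
Speed = 350 ÷ (16/3) = 350 × 3 / 16 = 1050/16 ≈ 65.6 km/h


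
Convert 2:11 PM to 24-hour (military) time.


14:11

Input: 2:11 PM
PM: 2 + 12 = 14


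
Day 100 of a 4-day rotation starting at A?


Shift D

Shifts: A, B, C, D
Start: A (index 0)
Day 100: (0 + 100 - 1) mod 4
= 99 mod 4
= 3
Index 3 → shift D


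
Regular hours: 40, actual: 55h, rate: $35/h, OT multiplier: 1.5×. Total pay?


Regular: 40h × $35 = $1400.00
Overtime: 55 - 40 = 15h
OT pay: 15h × $35 × 1.5 = $787.50
Total = $1400.00 + $787.50 = $2187.50

$2187.50


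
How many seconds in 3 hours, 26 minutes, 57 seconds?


12417 seconds

Hours: 3 × 3600 = 10800
Minutes: 26 × 60 = 1560
Seconds: 57
Total = 10800 + 1560 + 57 = 12417


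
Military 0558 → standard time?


5:58 AM

Hour: 5
5 < 12 → AM


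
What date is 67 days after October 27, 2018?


January 2, 2019

Start: October 27, 2018
Add 67 days
October 27 → November 1: 31 - 27 + 1 = 5 days (67 - 5 = 62 left)
November 1 → December 1: 30 - 1 + 1 = 30 days (62 - 30 = 32 left)
December 1 → January 1: 31 - 1 + 1 = 31 days (32 - 31 = 1 left)
January 1 + 1 = January 2, 2019


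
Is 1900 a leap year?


Rules: divisible by 4 AND (not by 100 OR by 400)
1900 ÷ 4 = 475 exactly → divisible by 4
1900 ÷ 100 = 19 exactly → divisible by 100
1900 ÷ 400 = 4 remainder 300 → not divisible by 400
Divisible by 100 but not by 400 → not a leap year

No


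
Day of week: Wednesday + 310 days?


Start: Wednesday (index 2)
(2 + 310) mod 7
= 312 mod 7
= 4
Index 4 → Friday

Friday


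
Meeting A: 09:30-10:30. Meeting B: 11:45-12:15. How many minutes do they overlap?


0 minutes

Meeting A: 570-630 (in minutes from midnight)
Meeting B: 705-735
Overlap start = max(570, 705) = 705
Overlap end = min(630, 735) = 630
Overlap = max(0, 630 - 705) = 0 min


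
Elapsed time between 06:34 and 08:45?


2h 11m

End time in minutes: 8×60 + 45 = 525
Start time in minutes: 6×60 + 34 = 394
Difference = 525 - 394 = 131 minutes
= 2 hours 11 minutes


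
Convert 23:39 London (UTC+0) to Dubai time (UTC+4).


03:39 (next day)

Time difference = UTC+4 - UTC+0 = +4 hours
New hour = (23 + 4) mod 24
= 27 mod 24 = 3
Minutes unchanged → 03:39; 27 ≥ 24 → next day


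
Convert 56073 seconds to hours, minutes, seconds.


Hours: 56073 ÷ 3600 = 15 remainder 2073
Minutes: 2073 ÷ 60 = 34 remainder 33
Seconds: 33

15h 34m 33s


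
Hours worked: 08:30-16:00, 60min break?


6h 30m (390 minutes)

Total time = (16×60+0) - (8×60+30)
= 960 - 510 = 450 min
Minus break: 450 - 60 = 390 min
= 6h 30m


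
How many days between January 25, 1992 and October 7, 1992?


256 days

From January 25, 1992 to October 7, 1992
Rest of January 1992: 31 - 25 = 6
Full months: February 1992 29, March 31, April 30, May 31, June 30, July 31, August 31, September 30
Days into October 1992: 7
Total = 6 + 29 + 31 + 30 + 31 + 30 + 31 + 31 + 30 + 7 = 256 days


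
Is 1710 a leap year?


Rules: divisible by 4 AND (not by 100 OR by 400)
1710 ÷ 4 = 427 remainder 2 → not divisible by 4
Not divisible by 4 → not a leap year

No


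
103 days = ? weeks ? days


Weeks: 103 ÷ 7 = 14 remainder 5

14 weeks 5 days


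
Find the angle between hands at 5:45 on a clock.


Hour hand = 5×30 + 45×0.5 = 172.5°
Minute hand = 45×6 = 270°
Difference = |172.5 - 270| = 97.5°

97.5°


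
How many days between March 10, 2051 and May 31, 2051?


From March 10, 2051 to May 31, 2051
Rest of March 2051: 31 - 10 = 21
Full months: April 30
Days into May 2051: 31
Total = 21 + 30 + 31 = 82 days

82 days


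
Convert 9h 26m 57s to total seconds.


34017 seconds

Hours: 9 × 3600 = 32400
Minutes: 26 × 60 = 1560
Seconds: 57
Total = 32400 + 1560 + 57 = 34017


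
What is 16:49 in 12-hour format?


4:49 PM

Hour: 16
16 - 12 = 4 → PM


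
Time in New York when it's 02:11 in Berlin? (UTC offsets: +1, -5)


Time difference = UTC-5 - UTC+1 = -6 hours
New hour = (2 -6) mod 24
= -4 mod 24 = 20
Minutes unchanged → 20:11; -4 < 0 → previous day

20:11 (previous day)


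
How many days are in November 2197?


Month: November (month 11)
November has 30 days

30 days


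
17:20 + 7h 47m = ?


01:07 (next day)

Start: 1040 minutes from midnight
Add: 467 minutes
Total: 1507 minutes
Hours: 1507 ÷ 60 = 25 remainder 7
25 ≥ 24 → 25 - 24 = 1 (next day)


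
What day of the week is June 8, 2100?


Zeller's congruence:
q=8, m=6, k=0, j=21
h = (8 + ⌊13×7/5⌋ + 0 + ⌊0/4⌋ + ⌊21/4⌋ - 2×21) mod 7
= (8 + 18 + 0 + 0 + 5 - 42) mod 7
= -11 mod 7 = 3
h=3 → Tuesday

Tuesday


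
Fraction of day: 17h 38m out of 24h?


Total minutes: 17×60 + 38 = 1058
Day = 24×60 = 1440 minutes
Fraction = 1058/1440 ≈ 0.7347
As a percentage: 1058/1440 × 100 ≈ 73.47%

0.7347 (73.47%)


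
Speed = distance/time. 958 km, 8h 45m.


109.5 km/h

Distance: 958 km
Time: 8h 45m = 525 min = 525/60 = 35/4 hours
Speed = 958 ÷ (35/4) = 958 × 4 / 35 = 3832/35 ≈ 109.5 km/h


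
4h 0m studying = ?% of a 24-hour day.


Time: 240 minutes
Day: 1440 minutes
Percentage = (240/1440) × 100 ≈ 16.7%

16.7%


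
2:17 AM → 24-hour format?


Input: 2:17 AM
AM hour stays: 2

02:17


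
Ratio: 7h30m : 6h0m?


5:4 (1.25)

Duration 1: 450 minutes
Duration 2: 360 minutes
Ratio = 450:360
GCD = 90
Simplified = 5:4
As a decimal: 5/4 = 1.25


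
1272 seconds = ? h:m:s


Hours: 1272 ÷ 3600 = 0 remainder 1272
Minutes: 1272 ÷ 60 = 21 remainder 12
Seconds: 12

0h 21m 12s


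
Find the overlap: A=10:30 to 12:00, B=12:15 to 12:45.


Meeting A: 630-720 (in minutes from midnight)
Meeting B: 735-765
Overlap start = max(630, 735) = 735
Overlap end = min(720, 765) = 720
Overlap = max(0, 720 - 735) = 0 min

0 minutes


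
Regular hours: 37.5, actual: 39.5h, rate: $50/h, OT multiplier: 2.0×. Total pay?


Regular: 37.5h × $50 = $1875.00
Overtime: 39.5 - 37.5 = 2.0h
OT pay: 2.0h × $50 × 2.0 = $200.00
Total = $1875.00 + $200.00 = $2075.00

$2075.00


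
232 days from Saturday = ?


Start: Saturday (index 5)
(5 + 232) mod 7
= 237 mod 7
= 6
Index 6 → Sunday

Sunday


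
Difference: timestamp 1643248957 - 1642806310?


442647 seconds (123.0 hours / 5.12 days)

Difference = 1643248957 - 1642806310 = 442647 seconds
In hours: 442647 / 3600 ≈ 123.0
In days: 442647 / 86400 ≈ 5.12


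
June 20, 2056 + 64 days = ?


August 23, 2056

Start: June 20, 2056
Add 64 days
June 20 → July 1: 30 - 20 + 1 = 11 days (64 - 11 = 53 left)
July 1 → August 1: 31 - 1 + 1 = 31 days (53 - 31 = 22 left)
August 1 + 22 = August 23, 2056


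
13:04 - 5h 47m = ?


Start: 784 minutes from midnight
Subtract: 347 minutes
Remaining: 784 - 347 = 437
Hours: 7, Minutes: 17

07:17


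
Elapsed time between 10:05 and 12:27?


End time in minutes: 12×60 + 27 = 747
Start time in minutes: 10×60 + 5 = 605
Difference = 747 - 605 = 142 minutes
= 2 hours 22 minutes

2h 22m


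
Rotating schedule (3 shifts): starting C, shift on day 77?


Shifts: A, B, C
Start: C (index 2)
Day 77: (2 + 77 - 1) mod 3
= 78 mod 3
= 0
Index 0 → shift A

Shift A


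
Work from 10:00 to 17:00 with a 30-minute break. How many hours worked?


Total time = (17×60+0) - (10×60+0)
= 1020 - 600 = 420 min
Minus break: 420 - 30 = 390 min
= 6h 30m

6h 30m (390 minutes)


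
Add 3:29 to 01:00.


04:29

Start: 60 minutes from midnight
Add: 209 minutes
Total: 269 minutes
Hours: 269 ÷ 60 = 4 remainder 29


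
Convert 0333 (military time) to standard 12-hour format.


Hour: 3
3 < 12 → AM

3:33 AM


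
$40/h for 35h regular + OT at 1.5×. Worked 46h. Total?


Regular: 35h × $40 = $1400.00
Overtime: 46 - 35 = 11h
OT pay: 11h × $40 × 1.5 = $660.00
Total = $1400.00 + $660.00 = $2060.00

$2060.00


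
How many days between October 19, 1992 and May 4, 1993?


197 days

From October 19, 1992 to May 4, 1993
Rest of October 1992: 31 - 19 = 12
Full months: November 30, December 31, January 31, February 1993 28, March 31, April 30
Days into May 1993: 4
Total = 12 + 30 + 31 + 31 + 28 + 31 + 30 + 4 = 197 days


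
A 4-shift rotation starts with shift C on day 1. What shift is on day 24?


Shifts: A, B, C, D
Start: C (index 2)
Day 24: (2 + 24 - 1) mod 4
= 25 mod 4
= 1
Index 1 → shift B

Shift B


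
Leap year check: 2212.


Rules: divisible by 4 AND (not by 100 OR by 400)
2212 ÷ 4 = 553 exactly → divisible by 4
2212 ÷ 100 = 22 remainder 12 → not divisible by 100
Divisible by 4 but not by 100 → leap year

Yes


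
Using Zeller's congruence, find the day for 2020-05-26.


Zeller's congruence:
q=26, m=5, k=20, j=20
h = (26 + ⌊13×6/5⌋ + 20 + ⌊20/4⌋ + ⌊20/4⌋ - 2×20) mod 7
= (26 + 15 + 20 + 5 + 5 - 40) mod 7
= 31 mod 7 = 3
h=3 → Tuesday

Tuesday


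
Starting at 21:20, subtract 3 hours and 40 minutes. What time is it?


Start: 1280 minutes from midnight
Subtract: 220 minutes
Remaining: 1280 - 220 = 1060
Hours: 17, Minutes: 40

17:40


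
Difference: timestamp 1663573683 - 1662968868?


Difference = 1663573683 - 1662968868 = 604815 seconds
In hours: 604815 / 3600 ≈ 168.0
In days: 604815 / 86400 ≈ 7.00

604815 seconds (168.0 hours / 7.00 days)


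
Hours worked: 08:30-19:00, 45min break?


Total time = (19×60+0) - (8×60+30)
= 1140 - 510 = 630 min
Minus break: 630 - 45 = 585 min
= 9h 45m

9h 45m (585 minutes)


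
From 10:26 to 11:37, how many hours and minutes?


End time in minutes: 11×60 + 37 = 697
Start time in minutes: 10×60 + 26 = 626
Difference = 697 - 626 = 71 minutes
= 1 hours 11 minutes

1h 11m
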